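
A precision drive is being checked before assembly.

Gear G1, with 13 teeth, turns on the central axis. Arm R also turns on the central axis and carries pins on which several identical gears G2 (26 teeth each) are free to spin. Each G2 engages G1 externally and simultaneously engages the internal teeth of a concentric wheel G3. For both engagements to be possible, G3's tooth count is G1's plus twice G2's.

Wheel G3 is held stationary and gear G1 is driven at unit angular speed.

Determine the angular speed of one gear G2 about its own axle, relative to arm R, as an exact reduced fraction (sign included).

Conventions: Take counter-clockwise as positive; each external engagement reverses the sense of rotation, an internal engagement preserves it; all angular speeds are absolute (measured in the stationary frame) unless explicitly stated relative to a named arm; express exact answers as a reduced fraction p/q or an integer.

-5/12

planetary set (13T centre, 26T on arm, 65T internal) — Willis relation
ring teeth: 13 + 2·26 = 65
13(ω_sun−ω_arm) = −65(ω_ring−ω_arm),  ω_ring = 0, ω_sun = 1
13(1−ω_arm) = −65(0−ω_arm)  ⇒  78·ω_arm = 13  ⇒  ω_arm = 1/6
sun–planet mesh: 13·(1−1/6) = −26·(ω_p−ω_arm)  ⇒  ω_p−ω_arm = -5/12
exact speed ratio = -5/12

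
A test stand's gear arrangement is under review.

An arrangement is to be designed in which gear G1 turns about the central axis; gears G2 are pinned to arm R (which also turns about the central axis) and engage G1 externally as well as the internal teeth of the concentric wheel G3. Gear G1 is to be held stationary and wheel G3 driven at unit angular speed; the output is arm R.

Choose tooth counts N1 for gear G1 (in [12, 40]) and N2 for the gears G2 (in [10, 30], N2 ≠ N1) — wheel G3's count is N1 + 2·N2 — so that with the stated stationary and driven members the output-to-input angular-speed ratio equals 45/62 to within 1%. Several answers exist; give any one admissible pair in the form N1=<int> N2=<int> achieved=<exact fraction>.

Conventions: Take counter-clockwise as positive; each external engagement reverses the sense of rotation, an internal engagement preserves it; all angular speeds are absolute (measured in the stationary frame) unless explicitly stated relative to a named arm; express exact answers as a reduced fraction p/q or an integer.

planetary set to be sized for 45/62 (Willis relation)
Willis with ω_sun = 0: ω_arm/ω_ring = N3/(N1+N3); set equal to 45/62  ⇒  N3/N1 = (45/62)/(1 − 45/62) = 45/17
N3 = N1 + 2·N2  ⇒  N2/N1 = (N3/N1 − 1)/2 = (45/17 − 1)/2 = 14/17
smallest multiple with N1 ≥ 12 and N2 ≥ 10: k = 1  ⇒  N1 = 1·17 = 17, N2 = 1·14 = 14 (N1 ≤ 40, N2 ≤ 30, N2 ≠ N1 ✓), N3 = 17 + 2·14 = 45
check: N3/(N1+N3) with N1 = 17, N3 = 45 gives 45/62; |achieved − target| = 0 ≤ 9/1240 ✓

N1=17 N2=14 achieved=45/62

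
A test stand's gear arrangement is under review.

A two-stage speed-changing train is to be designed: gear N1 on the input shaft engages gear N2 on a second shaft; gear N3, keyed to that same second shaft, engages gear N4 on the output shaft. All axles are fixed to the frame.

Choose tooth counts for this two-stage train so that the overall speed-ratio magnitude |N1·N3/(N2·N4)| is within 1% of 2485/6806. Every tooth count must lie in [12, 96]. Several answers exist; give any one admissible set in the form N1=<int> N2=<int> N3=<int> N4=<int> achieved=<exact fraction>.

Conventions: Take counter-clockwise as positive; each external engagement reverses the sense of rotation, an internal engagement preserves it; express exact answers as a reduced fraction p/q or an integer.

design class (target 2485/6806): fixed-axis compound train
target = 2485/6806 in lowest terms: an exact hit needs N1·N3 = k·2485 and N2·N4 = k·6806 for one integer k, every count in [12, 96]; additionally prefer no 1:1 stage (N1 ≠ N2, N3 ≠ N4)
k = 1: N1·N3 = 2485 = 35·71, N2·N4 = 6806 = 82·83
achieved = 35·71/(82·83) = 2485/6806; |achieved − target| = 0 ≤ 497/136120 ✓

N1=35 N2=82 N3=71 N4=83 achieved=2485/6806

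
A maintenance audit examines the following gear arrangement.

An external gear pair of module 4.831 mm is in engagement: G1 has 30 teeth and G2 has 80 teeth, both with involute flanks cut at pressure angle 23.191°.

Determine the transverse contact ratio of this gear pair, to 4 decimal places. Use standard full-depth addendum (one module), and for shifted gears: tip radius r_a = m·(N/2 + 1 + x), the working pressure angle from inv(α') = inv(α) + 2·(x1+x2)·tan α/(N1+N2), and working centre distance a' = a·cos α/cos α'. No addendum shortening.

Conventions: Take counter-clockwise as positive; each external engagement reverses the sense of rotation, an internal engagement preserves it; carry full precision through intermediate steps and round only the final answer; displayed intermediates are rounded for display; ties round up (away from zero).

1.5930

class = single-mesh tooth geometry [involute pair 30T × 80T, m = 4.831]
base radii: r_b1 = 66.609626, r_b2 = 177.625669
tip radii: r_a1 = 77.296000, r_a2 = 198.071000
no profile shift: α' = α, a' = a
action lengths: √(r_a1²−r_b1²) = 39.215168, √(r_a2²−r_b2²) = 87.642700
base pitch p_b = π·m·cos α = 13.950687
CR = (39.215168 + 87.642700 − 265.705000·sin 23.19100°)/13.950687 = 1.593032
contact ratio ≈ 1.5930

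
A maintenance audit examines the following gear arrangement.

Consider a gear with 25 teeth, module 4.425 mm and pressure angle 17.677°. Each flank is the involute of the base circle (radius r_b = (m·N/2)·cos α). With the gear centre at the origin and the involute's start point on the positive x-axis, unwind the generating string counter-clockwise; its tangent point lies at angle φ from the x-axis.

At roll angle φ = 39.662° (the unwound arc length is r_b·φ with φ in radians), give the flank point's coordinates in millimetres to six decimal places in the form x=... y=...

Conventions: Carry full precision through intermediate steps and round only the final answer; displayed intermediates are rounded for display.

recognized (one wheel, involute flank): single-mesh tooth geometry, m = 4.425, N = 25
pitch radius r_p = m·N/2 = 4.425·25/2 = 55.312500
base radius r_b = r_p·cos α = 55.312500·cos 17.677° = 52.700835
roll angle φ = 39.662° = 0.69223249 rad
x = r_b·(cos φ + φ·sin φ) = 63.854731
y = r_b·(sin φ − φ·cos φ) = 5.552606

x=63.854731 y=5.552606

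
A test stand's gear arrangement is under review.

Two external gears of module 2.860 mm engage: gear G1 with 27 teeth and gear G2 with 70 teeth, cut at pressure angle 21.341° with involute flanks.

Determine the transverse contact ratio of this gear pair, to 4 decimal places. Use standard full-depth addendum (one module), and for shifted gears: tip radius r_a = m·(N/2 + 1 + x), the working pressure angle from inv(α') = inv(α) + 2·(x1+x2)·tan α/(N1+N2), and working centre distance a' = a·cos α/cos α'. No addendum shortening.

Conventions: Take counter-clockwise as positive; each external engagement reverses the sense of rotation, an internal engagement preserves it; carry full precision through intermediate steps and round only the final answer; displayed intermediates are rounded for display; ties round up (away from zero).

topology: single-mesh involute geometry — m = 2.860, 27T/70T pair
base radii: r_b1 = 35.962553, r_b2 = 93.236248
tip radii: r_a1 = 41.470000, r_a2 = 102.960000
no profile shift: α' = α, a' = a
action lengths: √(r_a1²−r_b1²) = 20.650804, √(r_a2²−r_b2²) = 43.677953
base pitch p_b = π·m·cos α = 8.368866
CR = (20.650804 + 43.677953 − 138.710000·sin 21.34100°)/8.368866 = 1.654909
contact ratio ≈ 1.6549

1.6549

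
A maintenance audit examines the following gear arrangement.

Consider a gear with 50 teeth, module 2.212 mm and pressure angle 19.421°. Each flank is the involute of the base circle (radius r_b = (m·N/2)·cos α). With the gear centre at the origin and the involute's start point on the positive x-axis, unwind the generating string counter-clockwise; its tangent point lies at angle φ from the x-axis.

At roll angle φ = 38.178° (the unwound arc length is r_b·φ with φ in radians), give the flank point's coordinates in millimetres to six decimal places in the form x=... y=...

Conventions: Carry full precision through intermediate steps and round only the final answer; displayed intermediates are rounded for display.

recognized (one wheel, involute flank): single-mesh tooth geometry, m = 2.212, N = 50
pitch radius r_p = m·N/2 = 2.212·50/2 = 55.300000
base radius r_b = r_p·cos α = 55.300000·cos 19.421° = 52.153477
roll angle φ = 38.178° = 0.66633180 rad
x = r_b·(cos φ + φ·sin φ) = 62.477695
y = r_b·(sin φ − φ·cos φ) = 4.918437

x=62.477695 y=4.918437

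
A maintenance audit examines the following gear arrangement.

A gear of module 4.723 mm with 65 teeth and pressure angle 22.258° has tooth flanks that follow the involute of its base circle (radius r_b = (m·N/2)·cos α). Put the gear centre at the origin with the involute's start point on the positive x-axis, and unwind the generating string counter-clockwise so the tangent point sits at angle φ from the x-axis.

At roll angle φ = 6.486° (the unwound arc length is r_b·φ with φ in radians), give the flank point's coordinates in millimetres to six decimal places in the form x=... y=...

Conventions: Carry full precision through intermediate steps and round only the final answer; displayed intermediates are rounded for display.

single-mesh involute tooth geometry (65T wheel at module 4.723)
pitch radius r_p = m·N/2 = 4.723·65/2 = 153.497500
base radius r_b = r_p·cos α = 153.497500·cos 22.258° = 142.060037
roll angle φ = 6.486° = 0.11320206 rad
x = r_b·(cos φ + φ·sin φ) = 142.967352
y = r_b·(sin φ − φ·cos φ) = 0.068605

x=142.967352 y=0.068605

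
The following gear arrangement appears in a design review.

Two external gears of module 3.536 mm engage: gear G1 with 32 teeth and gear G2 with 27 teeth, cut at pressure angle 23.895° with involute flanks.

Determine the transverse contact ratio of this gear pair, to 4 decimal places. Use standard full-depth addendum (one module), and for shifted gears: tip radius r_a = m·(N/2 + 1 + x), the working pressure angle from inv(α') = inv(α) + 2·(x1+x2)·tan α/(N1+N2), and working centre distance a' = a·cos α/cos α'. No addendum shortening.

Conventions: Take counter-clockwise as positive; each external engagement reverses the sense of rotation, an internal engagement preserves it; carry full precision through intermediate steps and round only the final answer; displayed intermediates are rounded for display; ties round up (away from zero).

1.5042

recognized (one external pair, fixed centres): single-mesh tooth geometry, m = 3.536, N1 = 32, N2 = 27
base radii: r_b1 = 51.726832, r_b2 = 43.644514
tip radii: r_a1 = 60.112000, r_a2 = 51.272000
no profile shift: α' = α, a' = a
action lengths: √(r_a1²−r_b1²) = 30.623315, √(r_a2²−r_b2²) = 26.906771
base pitch p_b = π·m·cos α = 10.156540
CR = (30.623315 + 26.906771 − 104.312000·sin 23.89500°)/10.156540 = 1.504182
contact ratio ≈ 1.5042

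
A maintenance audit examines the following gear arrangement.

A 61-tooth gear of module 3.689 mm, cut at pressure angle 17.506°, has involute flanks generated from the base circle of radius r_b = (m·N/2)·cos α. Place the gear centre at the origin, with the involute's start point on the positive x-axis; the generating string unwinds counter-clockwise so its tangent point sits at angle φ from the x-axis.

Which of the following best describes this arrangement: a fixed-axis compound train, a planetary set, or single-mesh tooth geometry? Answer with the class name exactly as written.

class = single-mesh tooth geometry [base-circle involute, m = 3.689, 61T]
classification: single-mesh tooth geometry

single-mesh tooth geometry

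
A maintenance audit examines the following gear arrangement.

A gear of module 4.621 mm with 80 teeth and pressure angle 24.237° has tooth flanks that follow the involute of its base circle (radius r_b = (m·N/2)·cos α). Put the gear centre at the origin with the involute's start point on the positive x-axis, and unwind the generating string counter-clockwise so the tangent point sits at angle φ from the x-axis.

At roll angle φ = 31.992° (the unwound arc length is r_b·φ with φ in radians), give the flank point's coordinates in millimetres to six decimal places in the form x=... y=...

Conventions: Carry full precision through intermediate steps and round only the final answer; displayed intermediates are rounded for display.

x=192.808813 y=9.478855

class = single-mesh tooth geometry [base-circle involute, m = 4.621, 80T]
pitch radius r_p = m·N/2 = 4.621·80/2 = 184.840000
base radius r_b = r_p·cos α = 184.840000·cos 24.237° = 168.547317
roll angle φ = 31.992° = 0.55836573 rad
x = r_b·(cos φ + φ·sin φ) = 192.808813
y = r_b·(sin φ − φ·cos φ) = 9.478855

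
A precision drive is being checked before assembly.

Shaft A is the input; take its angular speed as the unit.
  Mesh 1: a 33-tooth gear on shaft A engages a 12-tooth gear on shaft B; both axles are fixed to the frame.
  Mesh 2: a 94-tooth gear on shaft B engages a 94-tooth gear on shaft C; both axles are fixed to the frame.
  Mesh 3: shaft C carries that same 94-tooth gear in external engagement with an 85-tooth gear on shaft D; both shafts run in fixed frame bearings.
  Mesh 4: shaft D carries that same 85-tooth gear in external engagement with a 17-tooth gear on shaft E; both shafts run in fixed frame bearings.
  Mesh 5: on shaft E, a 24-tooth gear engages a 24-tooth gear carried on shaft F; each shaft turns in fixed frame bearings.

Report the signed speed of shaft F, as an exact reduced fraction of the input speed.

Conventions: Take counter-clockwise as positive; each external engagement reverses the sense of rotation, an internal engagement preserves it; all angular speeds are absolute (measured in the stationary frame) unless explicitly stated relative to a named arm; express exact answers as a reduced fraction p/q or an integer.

5-mesh fixed-axis compound train (all bearings frame-fixed)
mesh 1 [33T→12T]: |ω|/ω_in = 1×33/12 = 11/4, sense flips to −
mesh 2 [94T→94T]: |ω|/ω_in = (11/4)×94/94 = 11/4, sense flips to +
mesh 3 [94T→85T]: |ω|/ω_in = (11/4)×94/85 = 517/170, sense flips to −
mesh 4 [85T→17T]: |ω|/ω_in = (517/170)×85/17 = 517/34, sense flips to +
mesh 5 [24T→24T]: |ω|/ω_in = (517/34)×24/24 = 517/34, sense flips to −
signed output speed (× input speed) = -517/34

-517/34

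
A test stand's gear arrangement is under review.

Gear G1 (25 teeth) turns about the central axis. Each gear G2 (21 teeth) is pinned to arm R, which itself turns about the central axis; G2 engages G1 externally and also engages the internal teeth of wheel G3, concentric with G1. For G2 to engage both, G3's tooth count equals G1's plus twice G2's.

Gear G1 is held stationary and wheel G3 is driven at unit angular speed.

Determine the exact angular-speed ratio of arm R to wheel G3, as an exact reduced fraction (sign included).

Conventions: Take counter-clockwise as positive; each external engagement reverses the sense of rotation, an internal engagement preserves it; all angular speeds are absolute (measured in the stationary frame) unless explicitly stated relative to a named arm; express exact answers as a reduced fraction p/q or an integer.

67/92

planetary set (25T centre, 21T on arm, 67T internal) — Willis relation
ring teeth: 25 + 2·21 = 67
25(ω_sun−ω_arm) = −67(ω_ring−ω_arm),  ω_sun = 0, ω_ring = 1
25(0−ω_arm) = −67(1−ω_arm)  ⇒  92·ω_arm = 67  ⇒  ω_arm = 67/92
ω_out/ω_in = 67/92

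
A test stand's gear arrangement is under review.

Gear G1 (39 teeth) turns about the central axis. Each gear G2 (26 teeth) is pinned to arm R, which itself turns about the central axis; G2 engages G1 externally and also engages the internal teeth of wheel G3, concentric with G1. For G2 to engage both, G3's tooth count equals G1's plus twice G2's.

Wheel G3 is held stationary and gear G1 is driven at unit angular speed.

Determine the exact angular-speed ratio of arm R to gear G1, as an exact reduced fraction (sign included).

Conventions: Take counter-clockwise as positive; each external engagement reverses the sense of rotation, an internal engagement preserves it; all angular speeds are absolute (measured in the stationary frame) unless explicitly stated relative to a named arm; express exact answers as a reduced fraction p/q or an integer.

3/10

recognized (axles ride arm R): planetary set, 39/26/91 teeth
ring teeth: 39 + 2·26 = 91
39(ω_sun−ω_arm) = −91(ω_ring−ω_arm),  ω_ring = 0, ω_sun = 1
39(1−ω_arm) = −91(0−ω_arm)  ⇒  130·ω_arm = 39  ⇒  ω_arm = 3/10
ω_out/ω_in = 3/10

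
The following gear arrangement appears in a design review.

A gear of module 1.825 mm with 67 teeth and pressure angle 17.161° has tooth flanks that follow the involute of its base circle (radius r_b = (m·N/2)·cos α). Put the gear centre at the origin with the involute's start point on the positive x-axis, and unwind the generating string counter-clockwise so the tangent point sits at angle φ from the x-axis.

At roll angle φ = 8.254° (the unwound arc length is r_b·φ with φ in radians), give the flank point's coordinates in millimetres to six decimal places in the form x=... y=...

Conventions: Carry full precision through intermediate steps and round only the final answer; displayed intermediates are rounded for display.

x=59.018636 y=0.058094

class = single-mesh tooth geometry [base-circle involute, m = 1.825, 67T]
pitch radius r_p = m·N/2 = 1.825·67/2 = 61.137500
base radius r_b = r_p·cos α = 61.137500·cos 17.161° = 58.415623
roll angle φ = 8.254° = 0.14405948 rad
x = r_b·(cos φ + φ·sin φ) = 59.018636
y = r_b·(sin φ − φ·cos φ) = 0.058094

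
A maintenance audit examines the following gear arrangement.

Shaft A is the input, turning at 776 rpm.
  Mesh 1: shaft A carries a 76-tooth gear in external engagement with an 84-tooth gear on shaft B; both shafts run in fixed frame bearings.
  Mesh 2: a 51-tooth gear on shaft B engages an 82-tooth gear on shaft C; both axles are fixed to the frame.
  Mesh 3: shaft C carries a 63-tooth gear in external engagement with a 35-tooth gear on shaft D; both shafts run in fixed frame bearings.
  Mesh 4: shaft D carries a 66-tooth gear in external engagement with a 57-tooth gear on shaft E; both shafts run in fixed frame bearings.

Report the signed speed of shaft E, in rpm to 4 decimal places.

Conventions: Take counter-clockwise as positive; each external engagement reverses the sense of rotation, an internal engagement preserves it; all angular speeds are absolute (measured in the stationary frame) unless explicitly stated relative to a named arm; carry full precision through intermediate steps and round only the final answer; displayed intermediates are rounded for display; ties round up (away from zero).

+910.1101 rpm

recognized (5 fixed axles, 4 meshes): fixed-axis compound train
mesh 1 [76T→84T]: ω = 776.0000×76/84 = 702.0952 rpm, sense flips to −
mesh 2 [51T→82T]: ω = 702.0952×51/82 = 436.6690 rpm, sense flips to +
mesh 3 [63T→35T]: ω = 436.6690×63/35 = 786.0042 rpm, sense flips to −
mesh 4 [66T→57T]: ω = 786.0042×66/57 = 910.1101 rpm, sense flips to +
signed output speed = +910.1101 rpm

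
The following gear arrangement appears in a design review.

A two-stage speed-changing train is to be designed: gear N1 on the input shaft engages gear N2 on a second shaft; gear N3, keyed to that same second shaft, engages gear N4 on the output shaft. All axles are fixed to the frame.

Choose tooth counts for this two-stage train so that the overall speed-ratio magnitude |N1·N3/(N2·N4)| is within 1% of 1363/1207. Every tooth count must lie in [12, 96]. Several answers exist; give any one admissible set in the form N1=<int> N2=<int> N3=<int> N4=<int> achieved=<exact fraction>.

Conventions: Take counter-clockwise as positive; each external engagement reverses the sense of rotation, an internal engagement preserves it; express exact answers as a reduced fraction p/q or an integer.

topology: fixed-axis compound train — 2 stages, target 1363/1207
target = 1363/1207 in lowest terms: an exact hit needs N1·N3 = k·1363 and N2·N4 = k·1207 for one integer k, every count in [12, 96]; additionally prefer no 1:1 stage (N1 ≠ N2, N3 ≠ N4)
k = 1: N1·N3 = 1363 = 29·47, N2·N4 = 1207 = 17·71
achieved = 29·47/(17·71) = 1363/1207; |achieved − target| = 0 ≤ 1363/120700 ✓

N1=29 N2=17 N3=47 N4=71 achieved=1363/1207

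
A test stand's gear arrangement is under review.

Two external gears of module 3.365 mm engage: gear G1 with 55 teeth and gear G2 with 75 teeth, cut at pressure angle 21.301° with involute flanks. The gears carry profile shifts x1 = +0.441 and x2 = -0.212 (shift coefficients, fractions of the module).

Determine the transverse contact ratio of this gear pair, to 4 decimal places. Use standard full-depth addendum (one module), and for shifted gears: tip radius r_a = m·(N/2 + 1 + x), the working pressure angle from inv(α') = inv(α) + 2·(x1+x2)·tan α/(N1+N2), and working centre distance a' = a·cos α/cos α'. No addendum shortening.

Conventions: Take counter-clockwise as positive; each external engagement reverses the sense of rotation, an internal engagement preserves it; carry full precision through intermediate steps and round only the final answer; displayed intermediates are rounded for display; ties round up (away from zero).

1.6712

class = single-mesh tooth geometry [involute pair 55T × 75T, m = 3.365]
base radii: r_b1 = 86.215790, r_b2 = 117.566987
tip radii: r_a1 = 97.386465, r_a2 = 128.839120
inv(α') = inv(21.301°) + 2·(+0.441-0.212)·tan α/(55+75) = 0.01950489  ⇒  α' = 21.80544°
a' = a·cos α / cos α' = 218.7250·cos 21.301°/cos 21.80544° = 219.486950
action lengths: √(r_a1²−r_b1²) = 45.287538, √(r_a2²−r_b2²) = 52.702206
base pitch p_b = π·m·cos α = 9.849269
CR = (45.287538 + 52.702206 − 219.486950·sin 21.80544°)/9.849269 = 1.671189
contact ratio ≈ 1.6712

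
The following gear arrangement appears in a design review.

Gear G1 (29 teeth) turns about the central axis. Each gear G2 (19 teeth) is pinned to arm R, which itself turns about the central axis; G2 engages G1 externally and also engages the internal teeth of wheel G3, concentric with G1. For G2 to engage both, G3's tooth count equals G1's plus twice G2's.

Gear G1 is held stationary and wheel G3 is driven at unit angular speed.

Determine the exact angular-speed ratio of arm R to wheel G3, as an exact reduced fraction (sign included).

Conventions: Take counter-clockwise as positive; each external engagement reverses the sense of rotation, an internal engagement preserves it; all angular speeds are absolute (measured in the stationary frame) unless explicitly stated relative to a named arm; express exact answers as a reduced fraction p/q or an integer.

class = planetary set [G3 = 29+2·19 = 67; Willis about the carrier]
ring teeth: 29 + 2·19 = 67
29(ω_sun−ω_arm) = −67(ω_ring−ω_arm),  ω_sun = 0, ω_ring = 1
29(0−ω_arm) = −67(1−ω_arm)  ⇒  96·ω_arm = 67  ⇒  ω_arm = 67/96
ω_out/ω_in = 67/96

67/96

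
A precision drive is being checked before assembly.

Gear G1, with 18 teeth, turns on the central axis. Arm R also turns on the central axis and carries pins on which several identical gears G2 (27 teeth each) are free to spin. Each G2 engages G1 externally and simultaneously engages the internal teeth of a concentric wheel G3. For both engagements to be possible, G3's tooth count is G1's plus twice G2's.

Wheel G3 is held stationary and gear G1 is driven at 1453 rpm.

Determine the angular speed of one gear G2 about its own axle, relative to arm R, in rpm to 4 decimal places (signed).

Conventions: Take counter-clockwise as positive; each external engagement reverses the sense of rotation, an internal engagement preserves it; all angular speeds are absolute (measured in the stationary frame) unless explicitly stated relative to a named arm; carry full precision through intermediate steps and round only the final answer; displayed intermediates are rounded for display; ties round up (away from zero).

recognized (axles ride arm R): planetary set, 18/27/72 teeth
normalise by the input: solve with ω_sun = 1, then scale by 1453 rpm
ring teeth: 18 + 2·27 = 72
18(ω_sun−ω_arm) = −72(ω_ring−ω_arm),  ω_ring = 0, ω_sun = 1
18(1−ω_arm) = −72(0−ω_arm)  ⇒  90·ω_arm = 18  ⇒  ω_arm = 1/5
sun–planet mesh: 18·(1−1/5) = −27·(ω_p−ω_arm)  ⇒  ω_p−ω_arm = -8/15
scale: ω_p−ω_arm = -8/15 × 1453 rpm = -774.9333 rpm

-774.9333 rpm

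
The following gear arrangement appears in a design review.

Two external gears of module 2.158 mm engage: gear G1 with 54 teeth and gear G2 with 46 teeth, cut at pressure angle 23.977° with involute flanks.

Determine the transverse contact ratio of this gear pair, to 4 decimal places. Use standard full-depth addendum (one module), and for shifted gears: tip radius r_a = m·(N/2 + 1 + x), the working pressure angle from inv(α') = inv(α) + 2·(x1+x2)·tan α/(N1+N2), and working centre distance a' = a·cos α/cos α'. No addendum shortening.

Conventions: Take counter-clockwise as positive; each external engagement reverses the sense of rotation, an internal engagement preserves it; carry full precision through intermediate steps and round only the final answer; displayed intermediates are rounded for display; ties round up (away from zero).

class = single-mesh tooth geometry [involute pair 54T × 46T, m = 2.158]
base radii: r_b1 = 53.238149, r_b2 = 45.351016
tip radii: r_a1 = 60.424000, r_a2 = 51.792000
no profile shift: α' = α, a' = a
action lengths: √(r_a1²−r_b1²) = 28.579001, √(r_a2²−r_b2²) = 25.013929
base pitch p_b = π·m·cos α = 6.194540
CR = (28.579001 + 25.013929 − 107.900000·sin 23.97700°)/6.194540 = 1.573260
contact ratio ≈ 1.5733

1.5733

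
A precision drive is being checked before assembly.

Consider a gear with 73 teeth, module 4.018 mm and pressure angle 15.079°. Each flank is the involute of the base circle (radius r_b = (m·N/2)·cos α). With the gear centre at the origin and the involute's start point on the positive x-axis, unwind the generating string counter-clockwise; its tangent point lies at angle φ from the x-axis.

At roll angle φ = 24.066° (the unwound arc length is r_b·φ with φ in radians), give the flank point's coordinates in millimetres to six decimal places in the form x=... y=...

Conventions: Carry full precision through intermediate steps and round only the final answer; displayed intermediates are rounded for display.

single-mesh involute tooth geometry (73T wheel at module 4.018)
pitch radius r_p = m·N/2 = 4.018·73/2 = 146.657000
base radius r_b = r_p·cos α = 146.657000·cos 15.079° = 141.607313
roll angle φ = 24.066° = 0.42003094 rad
x = r_b·(cos φ + φ·sin φ) = 153.553334
y = r_b·(sin φ − φ·cos φ) = 3.436582

x=153.553334 y=3.436582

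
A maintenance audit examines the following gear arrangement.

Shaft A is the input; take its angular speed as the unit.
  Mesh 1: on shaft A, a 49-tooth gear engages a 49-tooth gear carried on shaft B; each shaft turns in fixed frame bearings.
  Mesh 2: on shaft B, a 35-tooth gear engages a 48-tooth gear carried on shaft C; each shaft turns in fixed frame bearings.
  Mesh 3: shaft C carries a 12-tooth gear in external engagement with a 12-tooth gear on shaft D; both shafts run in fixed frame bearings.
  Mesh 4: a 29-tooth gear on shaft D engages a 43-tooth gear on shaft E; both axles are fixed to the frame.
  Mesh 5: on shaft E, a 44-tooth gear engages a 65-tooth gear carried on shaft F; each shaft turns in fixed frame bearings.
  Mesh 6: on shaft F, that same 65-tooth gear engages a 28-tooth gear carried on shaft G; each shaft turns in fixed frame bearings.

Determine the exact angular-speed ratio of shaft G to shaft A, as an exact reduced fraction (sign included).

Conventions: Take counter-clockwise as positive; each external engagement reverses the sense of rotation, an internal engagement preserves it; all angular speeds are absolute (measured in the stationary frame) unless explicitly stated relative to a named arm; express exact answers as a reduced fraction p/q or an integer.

class = fixed-axis compound train [6 meshes; 6 ratios multiply, 6 sense flips]
mesh 1 [49T→49T]: running ratio 1, sense −
mesh 2 [35T→48T]: running ratio 35/48, sense +
mesh 3 [12T→12T]: running ratio 35/48, sense −
mesh 4 [29T→43T]: running ratio 1015/2064, sense +
mesh 5 [44T→65T]: running ratio 2233/6708, sense −
mesh 6 [65T→28T]: running ratio 1595/2064, sense +
ω_out/ω_in = 1595/2064

1595/2064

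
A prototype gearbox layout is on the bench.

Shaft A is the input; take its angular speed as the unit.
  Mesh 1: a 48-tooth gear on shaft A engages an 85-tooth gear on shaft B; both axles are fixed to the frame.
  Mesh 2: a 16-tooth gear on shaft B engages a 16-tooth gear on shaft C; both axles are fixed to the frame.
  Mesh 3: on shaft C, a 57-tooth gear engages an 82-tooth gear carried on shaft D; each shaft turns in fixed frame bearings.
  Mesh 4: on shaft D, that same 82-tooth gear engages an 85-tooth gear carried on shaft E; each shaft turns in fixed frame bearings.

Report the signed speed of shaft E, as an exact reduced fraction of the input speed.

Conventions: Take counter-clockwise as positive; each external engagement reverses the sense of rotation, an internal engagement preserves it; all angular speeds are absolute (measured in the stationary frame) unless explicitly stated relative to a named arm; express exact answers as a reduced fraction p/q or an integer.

2736/7225

4-mesh fixed-axis compound train (all bearings frame-fixed)
mesh 1 [48T→85T]: |ω|/ω_in = 1×48/85 = 48/85, sense flips to −
mesh 2 [16T→16T]: |ω|/ω_in = (48/85)×16/16 = 48/85, sense flips to +
mesh 3 [57T→82T]: |ω|/ω_in = (48/85)×57/82 = 1368/3485, sense flips to −
mesh 4 [82T→85T]: |ω|/ω_in = (1368/3485)×82/85 = 2736/7225, sense flips to +
signed output speed (× input speed) = 2736/7225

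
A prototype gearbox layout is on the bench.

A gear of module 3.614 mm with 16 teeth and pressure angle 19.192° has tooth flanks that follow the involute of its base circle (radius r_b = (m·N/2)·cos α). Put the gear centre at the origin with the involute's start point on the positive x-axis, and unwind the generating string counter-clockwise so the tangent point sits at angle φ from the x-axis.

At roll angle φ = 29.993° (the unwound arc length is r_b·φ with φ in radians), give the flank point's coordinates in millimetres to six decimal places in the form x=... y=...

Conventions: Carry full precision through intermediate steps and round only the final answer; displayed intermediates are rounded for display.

x=30.793898 y=1.270185

recognized (one wheel, involute flank): single-mesh tooth geometry, m = 3.614, N = 16
pitch radius r_p = m·N/2 = 3.614·16/2 = 28.912000
base radius r_b = r_p·cos α = 28.912000·cos 19.192° = 27.305137
roll angle φ = 29.993° = 0.52347660 rad
x = r_b·(cos φ + φ·sin φ) = 30.793898
y = r_b·(sin φ − φ·cos φ) = 1.270185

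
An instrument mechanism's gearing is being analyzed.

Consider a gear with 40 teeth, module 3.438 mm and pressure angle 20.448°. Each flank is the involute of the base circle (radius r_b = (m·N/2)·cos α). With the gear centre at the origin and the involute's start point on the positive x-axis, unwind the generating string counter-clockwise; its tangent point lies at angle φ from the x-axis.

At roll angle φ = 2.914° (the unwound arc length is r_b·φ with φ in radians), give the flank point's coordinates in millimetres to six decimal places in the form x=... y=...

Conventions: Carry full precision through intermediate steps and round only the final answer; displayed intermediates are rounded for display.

x=64.510679 y=0.002824

single-mesh involute tooth geometry (40T wheel at module 3.438)
pitch radius r_p = m·N/2 = 3.438·40/2 = 68.760000
base radius r_b = r_p·cos α = 68.760000·cos 20.448° = 64.427408
roll angle φ = 2.914° = 0.05085889 rad
x = r_b·(cos φ + φ·sin φ) = 64.510679
y = r_b·(sin φ − φ·cos φ) = 0.002824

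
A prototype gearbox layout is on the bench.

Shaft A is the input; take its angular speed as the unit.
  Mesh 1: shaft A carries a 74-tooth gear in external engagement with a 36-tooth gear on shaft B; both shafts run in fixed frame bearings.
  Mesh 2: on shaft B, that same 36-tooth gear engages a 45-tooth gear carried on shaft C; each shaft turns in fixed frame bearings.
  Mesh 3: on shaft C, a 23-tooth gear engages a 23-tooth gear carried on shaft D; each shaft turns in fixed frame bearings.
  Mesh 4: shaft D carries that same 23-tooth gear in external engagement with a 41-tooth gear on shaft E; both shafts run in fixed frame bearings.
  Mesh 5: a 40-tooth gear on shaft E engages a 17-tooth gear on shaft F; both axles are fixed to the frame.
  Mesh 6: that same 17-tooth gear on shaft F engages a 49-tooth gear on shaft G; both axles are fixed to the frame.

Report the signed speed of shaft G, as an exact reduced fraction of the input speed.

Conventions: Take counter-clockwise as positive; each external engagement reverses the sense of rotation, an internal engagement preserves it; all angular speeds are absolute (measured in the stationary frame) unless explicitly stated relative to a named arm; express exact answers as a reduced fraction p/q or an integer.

6-mesh fixed-axis compound train (all bearings frame-fixed)
mesh 1 [74T→36T]: |ω|/ω_in = 1×74/36 = 37/18, sense flips to −
mesh 2 [36T→45T]: |ω|/ω_in = (37/18)×36/45 = 74/45, sense flips to +
mesh 3 [23T→23T]: |ω|/ω_in = (74/45)×23/23 = 74/45, sense flips to −
mesh 4 [23T→41T]: |ω|/ω_in = (74/45)×23/41 = 1702/1845, sense flips to +
mesh 5 [40T→17T]: |ω|/ω_in = (1702/1845)×40/17 = 13616/6273, sense flips to −
mesh 6 [17T→49T]: |ω|/ω_in = (13616/6273)×17/49 = 13616/18081, sense flips to +
signed output speed (× input speed) = 13616/18081

13616/18081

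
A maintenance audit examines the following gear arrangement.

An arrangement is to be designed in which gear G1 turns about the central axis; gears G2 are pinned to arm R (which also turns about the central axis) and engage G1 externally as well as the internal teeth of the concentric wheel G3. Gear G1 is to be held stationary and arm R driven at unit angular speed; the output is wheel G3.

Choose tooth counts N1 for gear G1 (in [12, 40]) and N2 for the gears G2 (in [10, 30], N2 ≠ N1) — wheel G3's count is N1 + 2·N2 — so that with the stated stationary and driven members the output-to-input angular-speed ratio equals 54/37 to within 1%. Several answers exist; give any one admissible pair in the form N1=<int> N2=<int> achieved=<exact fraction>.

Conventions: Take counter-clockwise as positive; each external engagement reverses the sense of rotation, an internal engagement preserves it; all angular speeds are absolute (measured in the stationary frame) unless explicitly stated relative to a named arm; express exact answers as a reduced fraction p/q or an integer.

design class (target 54/37): planetary set
Willis with ω_sun = 0: ω_ring/ω_arm = (N1+N3)/N3; set equal to 54/37  ⇒  N3/N1 = 1/(54/37 − 1) = 37/17
N3 = N1 + 2·N2  ⇒  N2/N1 = (N3/N1 − 1)/2 = (37/17 − 1)/2 = 10/17
smallest multiple with N1 ≥ 12 and N2 ≥ 10: k = 1  ⇒  N1 = 1·17 = 17, N2 = 1·10 = 10 (N1 ≤ 40, N2 ≤ 30, N2 ≠ N1 ✓), N3 = 17 + 2·10 = 37
check: (N1+N3)/N3 with N1 = 17, N3 = 37 gives 54/37; |achieved − target| = 0 ≤ 27/1850 ✓

N1=17 N2=10 achieved=54/37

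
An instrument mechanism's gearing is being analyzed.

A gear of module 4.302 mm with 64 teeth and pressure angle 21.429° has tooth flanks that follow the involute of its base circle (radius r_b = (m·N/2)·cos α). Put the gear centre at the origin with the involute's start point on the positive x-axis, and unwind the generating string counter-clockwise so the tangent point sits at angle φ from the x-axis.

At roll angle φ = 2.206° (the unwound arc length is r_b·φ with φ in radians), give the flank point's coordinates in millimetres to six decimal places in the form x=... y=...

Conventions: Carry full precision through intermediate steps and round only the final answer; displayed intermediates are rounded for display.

x=128.242375 y=0.002438

class = single-mesh tooth geometry [base-circle involute, m = 4.302, 64T]
pitch radius r_p = m·N/2 = 4.302·64/2 = 137.664000
base radius r_b = r_p·cos α = 137.664000·cos 21.429° = 128.147428
roll angle φ = 2.206° = 0.03850196 rad
x = r_b·(cos φ + φ·sin φ) = 128.242375
y = r_b·(sin φ − φ·cos φ) = 0.002438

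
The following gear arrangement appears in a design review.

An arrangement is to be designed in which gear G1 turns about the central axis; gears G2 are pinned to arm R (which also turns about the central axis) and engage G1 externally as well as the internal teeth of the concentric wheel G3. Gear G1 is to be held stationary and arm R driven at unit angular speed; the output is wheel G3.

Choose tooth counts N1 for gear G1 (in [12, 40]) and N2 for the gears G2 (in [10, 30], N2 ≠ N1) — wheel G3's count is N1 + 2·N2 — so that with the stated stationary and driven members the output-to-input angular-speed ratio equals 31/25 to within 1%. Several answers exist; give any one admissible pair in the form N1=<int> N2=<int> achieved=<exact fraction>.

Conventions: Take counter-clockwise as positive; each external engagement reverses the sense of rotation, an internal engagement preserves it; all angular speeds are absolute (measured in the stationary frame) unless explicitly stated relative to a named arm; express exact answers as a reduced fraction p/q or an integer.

N1=12 N2=19 achieved=31/25

planetary set to be sized for 31/25 (Willis relation)
Willis with ω_sun = 0: ω_ring/ω_arm = (N1+N3)/N3; set equal to 31/25  ⇒  N3/N1 = 1/(31/25 − 1) = 25/6
N3 = N1 + 2·N2  ⇒  N2/N1 = (N3/N1 − 1)/2 = (25/6 − 1)/2 = 19/12
smallest multiple with N1 ≥ 12 and N2 ≥ 10: k = 1  ⇒  N1 = 1·12 = 12, N2 = 1·19 = 19 (N1 ≤ 40, N2 ≤ 30, N2 ≠ N1 ✓), N3 = 12 + 2·19 = 50
check: (N1+N3)/N3 with N1 = 12, N3 = 50 gives 31/25; |achieved − target| = 0 ≤ 31/2500 ✓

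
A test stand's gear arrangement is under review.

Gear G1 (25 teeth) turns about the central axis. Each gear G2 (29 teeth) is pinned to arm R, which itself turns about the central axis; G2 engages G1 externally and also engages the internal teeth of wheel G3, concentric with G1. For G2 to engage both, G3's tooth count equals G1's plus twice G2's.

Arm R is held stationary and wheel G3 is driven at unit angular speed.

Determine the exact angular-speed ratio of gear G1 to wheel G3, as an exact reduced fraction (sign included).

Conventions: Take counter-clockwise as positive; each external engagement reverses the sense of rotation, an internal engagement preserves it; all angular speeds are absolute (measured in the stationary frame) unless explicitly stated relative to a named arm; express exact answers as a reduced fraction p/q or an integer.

planetary set (25T centre, 29T on arm, 83T internal) — Willis relation
ring teeth: 25 + 2·29 = 83
25(ω_sun−ω_arm) = −83(ω_ring−ω_arm),  ω_arm = 0, ω_ring = 1
ω_sun = 0 − (83/25)(1−0) = -83/25
ω_out/ω_in = -83/25

-83/25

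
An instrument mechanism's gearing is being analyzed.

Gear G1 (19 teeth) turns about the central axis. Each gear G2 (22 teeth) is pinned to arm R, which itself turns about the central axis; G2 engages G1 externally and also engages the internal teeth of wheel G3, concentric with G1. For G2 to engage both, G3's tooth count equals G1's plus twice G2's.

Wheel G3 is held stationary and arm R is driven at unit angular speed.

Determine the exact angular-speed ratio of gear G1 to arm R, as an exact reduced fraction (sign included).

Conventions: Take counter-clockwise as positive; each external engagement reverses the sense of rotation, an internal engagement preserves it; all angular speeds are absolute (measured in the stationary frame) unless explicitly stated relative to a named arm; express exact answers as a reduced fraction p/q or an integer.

class = planetary set [G3 = 19+2·22 = 63; Willis about the carrier]
ring teeth: 19 + 2·22 = 63
19(ω_sun−ω_arm) = −63(ω_ring−ω_arm),  ω_ring = 0, ω_arm = 1
ω_sun = 1 − (63/19)(0−1) = 82/19
ω_out/ω_in = 82/19

82/19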